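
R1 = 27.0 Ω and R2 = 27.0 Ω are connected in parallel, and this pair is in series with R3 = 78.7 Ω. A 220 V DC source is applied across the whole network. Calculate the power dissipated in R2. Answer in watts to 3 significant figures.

38.4 W

Combine R1 and R2 into their parallel equivalent first, reducing the network to two series resistors.
R_p = (27.0×27.0)/(27.0+27.0) = 13.50 Ω
R_total = R_p + 78.7 = 13.50 + 78.7 = 92.20 Ω
I = V / R_total = 220 / 92.20 = 2.386 A
Voltage across the parallel pair: V_p = I × R_p = 2.386 × 13.50 = 32.21 V
Use P = V²/R for R2 with V = V_p.
P_R2 = (32.21)² / 27.0 = 38.43 W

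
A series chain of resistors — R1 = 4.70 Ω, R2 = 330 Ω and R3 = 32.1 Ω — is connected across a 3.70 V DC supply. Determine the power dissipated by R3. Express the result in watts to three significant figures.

0.00327 W

Series elements share the same current, so find I first, then use P = I²R.
R_total = 4.70 + 330 + 32.1 = 366.8 Ω
I = V / R_total = 3.70 / 366.8 = 0.01009 A
P_R3 = I² × R3 = (0.01009)² × 32.1 = 0.003266 W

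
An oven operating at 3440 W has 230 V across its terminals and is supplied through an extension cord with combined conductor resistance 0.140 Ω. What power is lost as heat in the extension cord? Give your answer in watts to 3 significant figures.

The extension cord and load are in series, so the same current flows in both; the loss is I²R_line.
I = P / V = 3440 / 230 = 14.96 A through the extension cord.
P_line = I² R_line = (14.96)² × 0.140 = 31.32 W

31.3 W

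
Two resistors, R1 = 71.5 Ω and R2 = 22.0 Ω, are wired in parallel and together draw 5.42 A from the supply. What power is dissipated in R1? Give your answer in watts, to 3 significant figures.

The branches share the same voltage, but only the total current is given — find V from the equivalent resistance first.
1/R_eq = 1/71.5 + 1/22.0 ⇒ R_eq = 16.82 Ω
V = I_total × R_eq = 5.420 × 16.82 = 91.18 V
P_R1 = V² / R1 = (91.18)² / 71.5 = 116.3 W

116 W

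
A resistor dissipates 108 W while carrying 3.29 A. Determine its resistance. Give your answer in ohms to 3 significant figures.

9.98 Ω

Rearranging the power relation for the two known quantities gives R = P / I².
R = 108 / (3.290)² = 9.978 Ω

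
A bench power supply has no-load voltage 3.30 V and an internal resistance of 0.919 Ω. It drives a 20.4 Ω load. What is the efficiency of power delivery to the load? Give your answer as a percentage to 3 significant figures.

95.7 %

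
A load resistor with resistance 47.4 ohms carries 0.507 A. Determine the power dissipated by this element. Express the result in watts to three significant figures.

12.2 W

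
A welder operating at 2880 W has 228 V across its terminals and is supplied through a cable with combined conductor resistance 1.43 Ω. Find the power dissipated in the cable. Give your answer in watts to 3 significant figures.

228 W

Only the current and the line resistance are needed for the I²R loss.
I = P / V = 2880 / 228 = 12.63 A through the cable.
P_line = I² R_line = (12.63)² × 1.43 = 228.2 W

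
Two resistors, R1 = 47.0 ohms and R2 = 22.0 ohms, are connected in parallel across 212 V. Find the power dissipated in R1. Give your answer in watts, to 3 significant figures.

Each parallel branch sees the full supply voltage, so P = V²/R applies directly to the target branch.
P_R1 = V² / R1 = (212)² / 47.0 Ω = 956.3 W

956 W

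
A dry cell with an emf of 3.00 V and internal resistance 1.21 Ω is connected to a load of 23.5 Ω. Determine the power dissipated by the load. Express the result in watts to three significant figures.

With r and R in series, I = ε/(r+R); the load dissipates I²R.
I = ε / (r + R) = 3.00 / (1.21 + 23.5) = 0.1214 A
P_load = I² R = (0.1214)² × 23.5 = 0.3464 W

0.346 W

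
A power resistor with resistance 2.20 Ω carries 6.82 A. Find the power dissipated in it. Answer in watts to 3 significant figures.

With I and R stated, P = I²R applies in one step.
P = (6.820 A)² × 2.20 Ω = 102.3 W

102 W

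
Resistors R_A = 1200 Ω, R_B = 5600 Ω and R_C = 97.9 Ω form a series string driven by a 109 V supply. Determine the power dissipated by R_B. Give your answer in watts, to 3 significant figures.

Series elements share the same current, so find I first, then use P = I²R.
R_total = 1200 + 5600 + 97.9 = 6898 Ω
I = V / R_total = 109 / 6898 = 0.01580 A
P_R_B = I² × R_B = (0.01580)² × 5600 = 1.398 W

1.40 W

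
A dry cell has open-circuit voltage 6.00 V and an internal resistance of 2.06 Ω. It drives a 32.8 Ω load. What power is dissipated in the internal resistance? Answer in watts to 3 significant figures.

0.0610 W

The internal resistance carries the same current as the load; P_int = I²r.
I = ε / (r + R) = 6.00 / (2.06 + 32.8) = 0.1721 A
P_int = I² r = (0.1721)² × 2.06 = 0.06103 W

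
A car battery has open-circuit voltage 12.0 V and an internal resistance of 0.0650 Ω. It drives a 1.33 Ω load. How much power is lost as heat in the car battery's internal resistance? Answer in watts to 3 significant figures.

The internal resistance carries the same current as the load; P_int = I²r.
I = ε / (r + R) = 12.0 / (0.0650 + 1.33) = 8.602 A
P_int = I² r = (8.602)² × 0.0650 = 4.810 W

4.81 W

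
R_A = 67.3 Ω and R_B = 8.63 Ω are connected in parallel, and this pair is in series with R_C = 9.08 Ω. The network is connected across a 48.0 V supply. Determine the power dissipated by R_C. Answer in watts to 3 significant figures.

74.8 W

Combine R_A and R_B into their parallel equivalent first, reducing the network to two series resistors.
R_p = (67.3×8.63)/(67.3+8.63) = 7.649 Ω
R_total = R_p + 9.08 = 7.649 + 9.08 = 16.73 Ω
I = V / R_total = 48.0 / 16.73 = 2.869 A
All the supply current flows through R_C; use P = I²R_C.
P_R_C = (2.869)² × 9.08 = 74.75 W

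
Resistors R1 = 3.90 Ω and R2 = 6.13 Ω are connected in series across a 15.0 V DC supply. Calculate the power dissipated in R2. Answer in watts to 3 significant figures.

13.7 W

Series elements share the same current, so find I first, then use P = I²R.
R_total = 3.90 + 6.13 = 10.03 Ω
I = V / R_total = 15.0 / 10.03 = 1.496 A
P_R2 = I² × R2 = (1.496)² × 6.13 = 13.71 W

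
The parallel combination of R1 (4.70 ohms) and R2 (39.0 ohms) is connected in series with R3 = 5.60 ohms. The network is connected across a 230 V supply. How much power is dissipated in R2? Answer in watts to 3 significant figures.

Reduce the parallel combination to a single R_p; the circuit then becomes R_p in series with the remaining resistor.
R_p = (4.70×39.0)/(4.70+39.0) = 4.195 Ω
R_total = R_p + 5.60 = 4.195 + 5.60 = 9.795 Ω
I = V / R_total = 230 / 9.795 = 23.48 A
Voltage across the parallel pair: V_p = I × R_p = 23.48 × 4.195 = 98.50 V
R2 has V_p across it, so P = V_p²/R2.
P_R2 = (98.50)² / 39.0 = 248.8 W

249 W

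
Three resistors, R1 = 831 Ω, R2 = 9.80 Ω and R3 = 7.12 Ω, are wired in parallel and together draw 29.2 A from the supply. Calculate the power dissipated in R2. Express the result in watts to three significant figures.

1470 W

We need the common branch voltage; get it from I_total × R_eq, then P = V²/R for the branch.
1/R_eq = 1/831 + 1/9.80 + 1/7.12 ⇒ R_eq = 4.104 Ω
V = I_total × R_eq = 29.20 × 4.104 = 119.8 V
P_R2 = V² / R2 = (119.8)² / 9.80 = 1465 W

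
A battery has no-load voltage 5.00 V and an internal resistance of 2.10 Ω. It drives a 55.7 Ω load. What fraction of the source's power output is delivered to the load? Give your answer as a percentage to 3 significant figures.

96.4 %

η = P_load/(P_load+P_int) = I²R/(I²R+I²r) = R/(R+r) — the I² cancels for series elements.
η = R / (R + r) = 55.7 / (55.7 + 2.10) = 0.9637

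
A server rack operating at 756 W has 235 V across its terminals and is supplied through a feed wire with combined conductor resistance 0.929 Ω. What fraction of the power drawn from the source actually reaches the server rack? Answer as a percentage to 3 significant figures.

I = P / V = 756 / 235 = 3.217 A through the feed wire.
P_line = I² R_line = (3.217)² × 0.929 = 9.614 W
P_source = P_load + P_line = 756.0 + 9.614 = 765.6 W
η = P_load / P_source = 756.0 / 765.6 = 0.9874

98.7 %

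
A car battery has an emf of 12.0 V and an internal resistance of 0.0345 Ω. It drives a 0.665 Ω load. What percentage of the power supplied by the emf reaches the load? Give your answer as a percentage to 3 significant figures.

η = P_load/(P_load+P_int) = I²R/(I²R+I²r) = R/(R+r) — the I² cancels for series elements.
η = R / (R + r) = 0.665 / (0.665 + 0.0345) = 0.9507

95.1 %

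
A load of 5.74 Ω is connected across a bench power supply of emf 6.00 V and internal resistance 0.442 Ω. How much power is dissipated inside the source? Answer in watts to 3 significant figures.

r is in series with the load, so it carries the full circuit current — the loss in it is I²r.
I = ε / (r + R) = 6.00 / (0.442 + 5.74) = 0.9706 A
P_int = I² r = (0.9706)² × 0.442 = 0.4164 W

0.416 W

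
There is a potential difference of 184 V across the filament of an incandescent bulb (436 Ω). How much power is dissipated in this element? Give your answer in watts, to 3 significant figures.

77.7 W

With V across and R both known, P = V²/R gives the dissipation directly.
P = (184 V)² / 436 Ω = 77.65 W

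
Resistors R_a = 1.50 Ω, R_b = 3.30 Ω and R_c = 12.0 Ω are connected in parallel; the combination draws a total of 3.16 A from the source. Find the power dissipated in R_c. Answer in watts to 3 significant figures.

Only the total current is stated, so first find the parallel equivalent to get the voltage across the combination.
1/R_eq = 1/1.50 + 1/3.30 + 1/12.0 ⇒ R_eq = 0.9496 Ω
V = I_total × R_eq = 3.160 × 0.9496 = 3.001 V
P_R_c = V² / R_c = (3.001)² / 12.0 = 0.7504 W

0.750 W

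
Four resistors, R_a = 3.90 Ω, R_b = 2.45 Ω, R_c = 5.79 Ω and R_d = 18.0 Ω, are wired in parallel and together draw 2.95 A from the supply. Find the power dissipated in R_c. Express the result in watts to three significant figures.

1.89 W

We need the common branch voltage; get it from I_total × R_eq, then P = V²/R for the branch.
1/R_eq = 1/3.90 + 1/2.45 + 1/5.79 + 1/18.0 ⇒ R_eq = 1.120 Ω
V = I_total × R_eq = 2.950 × 1.120 = 3.304 V
P_R_c = V² / R_c = (3.304)² / 5.79 = 1.885 W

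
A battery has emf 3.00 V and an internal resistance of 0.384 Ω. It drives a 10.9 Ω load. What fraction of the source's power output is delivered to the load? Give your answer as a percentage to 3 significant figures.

η = P_load/(P_load+P_int) = I²R/(I²R+I²r) = R/(R+r) — the I² cancels for series elements.
η = R / (R + r) = 10.9 / (10.9 + 0.384) = 0.9660

96.6 %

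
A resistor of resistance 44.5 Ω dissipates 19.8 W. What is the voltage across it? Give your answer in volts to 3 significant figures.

29.7 V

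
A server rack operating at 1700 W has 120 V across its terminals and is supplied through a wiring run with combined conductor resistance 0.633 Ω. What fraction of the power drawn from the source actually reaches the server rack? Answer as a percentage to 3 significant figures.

93.0 %

I = P / V = 1700 / 120 = 14.17 A through the wiring run.
P_line = I² R_line = (14.17)² × 0.633 = 127.0 W
P_source = P_load + P_line = 1700 + 127.0 = 1827 W
η = P_load / P_source = 1700 / 1827 = 0.9305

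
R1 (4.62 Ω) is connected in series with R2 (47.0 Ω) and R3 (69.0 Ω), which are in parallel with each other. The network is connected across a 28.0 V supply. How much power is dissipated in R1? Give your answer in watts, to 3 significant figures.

Replace R2 and R3 with their parallel equivalent so the circuit becomes R1 in series with R_p.
R_p = (47.0×69.0)/(47.0+69.0) = 27.96 Ω
R_total = 4.62 + 27.96 = 32.58 Ω
I = V / R_total = 28.0 / 32.58 = 0.8595 A
R1 carries the full series current, so P = I²R.
P_R1 = (0.8595)² × 4.62 = 3.413 W

3.41 W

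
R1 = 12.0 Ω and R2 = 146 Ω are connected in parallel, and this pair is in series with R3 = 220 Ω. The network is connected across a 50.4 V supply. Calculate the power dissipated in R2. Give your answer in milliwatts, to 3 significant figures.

40.1 mW

Combine R1 and R2 into their parallel equivalent first, reducing the network to two series resistors.
R_p = (12.0×146)/(12.0+146) = 11.09 Ω
R_total = R_p + 220 = 11.09 + 220 = 231.1 Ω
I = V / R_total = 50.4 / 231.1 = 0.2181 A
Voltage across the parallel pair: V_p = I × R_p = 0.2181 × 11.09 = 2.418 V
R2 has V_p across it, so P = V_p²/R2.
P_R2 = (2.418)² / 146 = 0.04006 W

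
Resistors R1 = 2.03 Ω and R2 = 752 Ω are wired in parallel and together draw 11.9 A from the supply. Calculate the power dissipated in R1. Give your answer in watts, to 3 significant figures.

We need the common branch voltage; get it from I_total × R_eq, then P = V²/R for the branch.
1/R_eq = 1/2.03 + 1/752 ⇒ R_eq = 2.025 Ω
V = I_total × R_eq = 11.90 × 2.025 = 24.09 V
P_R1 = V² / R1 = (24.09)² / 2.03 = 285.9 W

286 W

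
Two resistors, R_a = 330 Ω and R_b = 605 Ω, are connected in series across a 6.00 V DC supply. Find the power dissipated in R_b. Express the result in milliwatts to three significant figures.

Since the resistors are in series they all carry the loop current I = V/R_total; the power in any one is I²R.
R_total = 330 + 605 = 935.0 Ω
I = V / R_total = 6.00 / 935.0 = 0.006417 A
P_R_b = I² × R_b = (0.006417)² × 605 = 0.02491 W

24.9 mW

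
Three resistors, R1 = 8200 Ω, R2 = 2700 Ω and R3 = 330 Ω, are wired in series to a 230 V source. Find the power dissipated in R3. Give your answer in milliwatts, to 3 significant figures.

The current is common to all series resistors; compute it, then apply P = I²R for the target.
R_total = 8200 + 2700 + 330 = 11230 Ω
I = V / R_total = 230 / 11230 = 0.02048 A
P_R3 = I² × R3 = (0.02048)² × 330 = 0.1384 W

138 mW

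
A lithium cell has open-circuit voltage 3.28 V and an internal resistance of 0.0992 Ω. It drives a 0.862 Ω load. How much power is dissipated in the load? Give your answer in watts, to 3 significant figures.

Find the circuit current first, then P = I²R for the load (series elements share I).
I = ε / (r + R) = 3.28 / (0.0992 + 0.862) = 3.412 A
P_load = I² R = (3.412)² × 0.862 = 10.04 W

10.0 W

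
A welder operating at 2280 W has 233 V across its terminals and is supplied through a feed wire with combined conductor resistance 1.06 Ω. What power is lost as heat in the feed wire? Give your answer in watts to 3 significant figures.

101 W

Only the current and the line resistance are needed for the I²R loss.
I = P / V = 2280 / 233 = 9.785 A through the feed wire.
P_line = I² R_line = (9.785)² × 1.06 = 101.5 W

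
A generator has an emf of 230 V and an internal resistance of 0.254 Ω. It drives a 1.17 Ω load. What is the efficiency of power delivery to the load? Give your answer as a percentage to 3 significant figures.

82.2 %

Efficiency is P_load / P_total. With a series r and R sharing the same I, P = I²R for each, so η = R/(R+r).
η = R / (R + r) = 1.17 / (1.17 + 0.254) = 0.8216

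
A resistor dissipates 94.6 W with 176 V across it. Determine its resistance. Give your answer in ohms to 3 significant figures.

327 Ω

Rearranging the power relation for the two known quantities gives R = V² / P.
R = (176)² / 94.6 = 327.4 Ω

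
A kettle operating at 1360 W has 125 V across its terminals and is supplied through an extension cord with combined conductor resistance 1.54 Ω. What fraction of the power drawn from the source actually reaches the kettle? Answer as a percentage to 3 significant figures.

88.2 %

I = P / V = 1360 / 125 = 10.88 A through the extension cord.
P_line = I² R_line = (10.88)² × 1.54 = 182.3 W
P_source = P_load + P_line = 1360 + 182.3 = 1542 W
η = P_load / P_source = 1360 / 1542 = 0.8818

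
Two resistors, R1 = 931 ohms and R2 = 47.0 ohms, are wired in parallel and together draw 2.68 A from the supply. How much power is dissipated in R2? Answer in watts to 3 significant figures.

306 W

We need the common branch voltage; get it from I_total × R_eq, then P = V²/R for the branch.
1/R_eq = 1/931 + 1/47.0 ⇒ R_eq = 44.74 Ω
V = I_total × R_eq = 2.680 × 44.74 = 119.9 V
P_R2 = V² / R2 = (119.9)² / 47.0 = 305.9 W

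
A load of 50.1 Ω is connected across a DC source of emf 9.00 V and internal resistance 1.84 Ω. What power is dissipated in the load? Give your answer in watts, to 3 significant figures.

The internal resistance and the load are in series, so the same I flows through both; get I from ε/(r+R), then I²R for the load.
I = ε / (r + R) = 9.00 / (1.84 + 50.1) = 0.1733 A
P_load = I² R = (0.1733)² × 50.1 = 1.504 W

1.50 W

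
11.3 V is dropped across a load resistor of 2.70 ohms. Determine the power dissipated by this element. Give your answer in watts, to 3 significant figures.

47.3 W

Voltage and resistance are given, so P = V²/R is the one-step route.
P = (11.3 V)² / 2.70 Ω = 47.29 W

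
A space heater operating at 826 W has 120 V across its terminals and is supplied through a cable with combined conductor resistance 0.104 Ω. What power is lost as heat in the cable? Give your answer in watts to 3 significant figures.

Line loss is just I²R for the cable — we know both I and R_line directly.
I = P / V = 826 / 120 = 6.883 A through the cable.
P_line = I² R_line = (6.883)² × 0.104 = 4.928 W

4.93 W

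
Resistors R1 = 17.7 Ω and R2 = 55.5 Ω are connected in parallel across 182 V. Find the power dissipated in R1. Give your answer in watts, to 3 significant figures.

1870 W

The supply voltage appears across each parallel branch — just use P = V²/R1.
P_R1 = V² / R1 = (182)² / 17.7 Ω = 1871 W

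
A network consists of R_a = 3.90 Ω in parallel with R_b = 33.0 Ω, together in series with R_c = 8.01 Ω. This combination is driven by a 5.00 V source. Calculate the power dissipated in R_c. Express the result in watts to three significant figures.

First find R_p for the parallel pair, then treat R_p + R_c as a series loop.
R_p = (3.90×33.0)/(3.90+33.0) = 3.488 Ω
R_total = R_p + 8.01 = 3.488 + 8.01 = 11.50 Ω
I = V / R_total = 5.00 / 11.50 = 0.4349 A
R_c carries the full series current, so P = I²R.
P_R_c = (0.4349)² × 8.01 = 1.515 W

1.51 W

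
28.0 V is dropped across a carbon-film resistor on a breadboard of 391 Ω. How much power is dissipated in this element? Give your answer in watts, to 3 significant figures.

2.01 W

V and R are stated; P = V²/R avoids computing the current.
P = (28.0 V)² / 391 Ω = 2.005 W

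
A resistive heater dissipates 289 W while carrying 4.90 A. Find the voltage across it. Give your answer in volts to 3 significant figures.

The two known quantities fix the third via V = P / I.
V = 289 / 4.900 = 58.98 V

59.0 V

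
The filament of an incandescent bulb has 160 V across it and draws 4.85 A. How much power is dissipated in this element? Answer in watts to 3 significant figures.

With V and I both given, power follows immediately from P = V I.
P = 160 V × 4.850 A = 776.0 W

776 W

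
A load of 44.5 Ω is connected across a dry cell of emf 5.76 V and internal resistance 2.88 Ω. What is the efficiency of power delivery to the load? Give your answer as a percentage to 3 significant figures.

93.9 %

η = P_load/(P_load+P_int) = I²R/(I²R+I²r) = R/(R+r) — the I² cancels for series elements.
η = R / (R + r) = 44.5 / (44.5 + 2.88) = 0.9392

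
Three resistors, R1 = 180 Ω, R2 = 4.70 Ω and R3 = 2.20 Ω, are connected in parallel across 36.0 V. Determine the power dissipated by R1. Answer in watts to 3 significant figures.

7.20 W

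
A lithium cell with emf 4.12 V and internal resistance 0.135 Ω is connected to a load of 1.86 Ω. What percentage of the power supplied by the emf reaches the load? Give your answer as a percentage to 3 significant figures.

Both r and R carry the same current, so the power split is just the resistance split: η = R/(R+r).
η = R / (R + r) = 1.86 / (1.86 + 0.135) = 0.9323

93.2 %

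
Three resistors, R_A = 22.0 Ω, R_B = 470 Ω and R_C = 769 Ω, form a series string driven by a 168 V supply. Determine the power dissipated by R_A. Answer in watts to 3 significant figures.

In a series string the same current flows through every resistor — find that current, then P = I²R for the one we want.
R_total = 22.0 + 470 + 769 = 1261 Ω
I = V / R_total = 168 / 1261 = 0.1332 A
P_R_A = I² × R_A = (0.1332)² × 22.0 = 0.3905 W

0.390 W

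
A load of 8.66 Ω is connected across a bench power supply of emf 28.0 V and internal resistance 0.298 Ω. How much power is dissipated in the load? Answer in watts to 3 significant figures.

84.6 W

Find the circuit current first, then P = I²R for the load (series elements share I).
I = ε / (r + R) = 28.0 / (0.298 + 8.66) = 3.126 A
P_load = I² R = (3.126)² × 8.66 = 84.61 W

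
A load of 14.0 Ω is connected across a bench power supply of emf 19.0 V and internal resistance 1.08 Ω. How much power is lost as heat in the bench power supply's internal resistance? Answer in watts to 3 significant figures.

r is in series with the load, so it carries the full circuit current — the loss in it is I²r.
I = ε / (r + R) = 19.0 / (1.08 + 14.0) = 1.260 A
P_int = I² r = (1.260)² × 1.08 = 1.714 W

1.71 W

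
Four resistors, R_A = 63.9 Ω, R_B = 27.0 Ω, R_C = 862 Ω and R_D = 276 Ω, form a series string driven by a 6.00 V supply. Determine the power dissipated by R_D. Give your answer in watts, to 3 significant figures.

0.00658 W

Every series element carries the same I. Get I from the total resistance, then P = I² × R_D.
R_total = 63.9 + 27.0 + 862 + 276 = 1229 Ω
I = V / R_total = 6.00 / 1229 = 0.004882 A
P_R_D = I² × R_D = (0.004882)² × 276 = 0.006579 W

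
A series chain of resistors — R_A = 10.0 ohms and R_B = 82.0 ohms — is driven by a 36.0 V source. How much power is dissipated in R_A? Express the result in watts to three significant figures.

Since the resistors are in series they all carry the loop current I = V/R_total; the power in any one is I²R.
R_total = 10.0 + 82.0 = 92.00 Ω
I = V / R_total = 36.0 / 92.00 = 0.3913 A
P_R_A = I² × R_A = (0.3913)² × 10.0 = 1.531 W

1.53 W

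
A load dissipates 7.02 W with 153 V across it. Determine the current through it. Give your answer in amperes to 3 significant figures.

The two known quantities fix the third via I = P / V.
I = 7.02 / 153 = 0.04588 A

0.0459 A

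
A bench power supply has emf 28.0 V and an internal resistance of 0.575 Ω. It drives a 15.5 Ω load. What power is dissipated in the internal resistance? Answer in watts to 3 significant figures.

r is in series with the load, so it carries the full circuit current — the loss in it is I²r.
I = ε / (r + R) = 28.0 / (0.575 + 15.5) = 1.742 A
P_int = I² r = (1.742)² × 0.575 = 1.745 W

1.74 W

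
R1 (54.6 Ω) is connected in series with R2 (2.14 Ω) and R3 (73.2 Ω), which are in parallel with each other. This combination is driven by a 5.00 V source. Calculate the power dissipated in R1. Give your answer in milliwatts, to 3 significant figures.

Collapse R2‖R3 to a single equivalent, reducing the network to two series elements.
R_p = (2.14×73.2)/(2.14+73.2) = 2.079 Ω
R_total = 54.6 + 2.079 = 56.68 Ω
I = V / R_total = 5.00 / 56.68 = 0.08822 A
All the current flows through R1; use P = I²R.
P_R1 = (0.08822)² × 54.6 = 0.4249 W

425 mW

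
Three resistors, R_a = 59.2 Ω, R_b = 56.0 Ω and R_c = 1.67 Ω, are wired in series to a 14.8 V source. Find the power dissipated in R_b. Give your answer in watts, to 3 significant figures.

The current is common to all series resistors; compute it, then apply P = I²R for the target.
R_total = 59.2 + 56.0 + 1.67 = 116.9 Ω
I = V / R_total = 14.8 / 116.9 = 0.1266 A
P_R_b = I² × R_b = (0.1266)² × 56.0 = 0.8981 W

0.898 W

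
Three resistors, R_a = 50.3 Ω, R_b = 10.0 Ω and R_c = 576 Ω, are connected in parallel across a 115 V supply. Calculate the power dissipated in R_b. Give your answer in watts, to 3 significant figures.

1320 W

Each parallel branch sees the full supply voltage, so P = V²/R applies directly to the target branch.
P_R_b = V² / R_b = (115)² / 10.0 Ω = 1322 W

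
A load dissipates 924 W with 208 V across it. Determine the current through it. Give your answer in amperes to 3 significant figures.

4.44 A

From P = V I = I²R = V²/R, with the two given quantities we get I = P / V.
I = 924 / 208 = 4.442 A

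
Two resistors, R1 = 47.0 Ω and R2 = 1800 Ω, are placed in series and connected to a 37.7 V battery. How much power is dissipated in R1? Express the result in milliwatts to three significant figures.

19.6 mW

Since the resistors are in series they all carry the loop current I = V/R_total; the power in any one is I²R.
R_total = 47.0 + 1800 = 1847 Ω
I = V / R_total = 37.7 / 1847 = 0.02041 A
P_R1 = I² × R1 = (0.02041)² × 47.0 = 0.01958 W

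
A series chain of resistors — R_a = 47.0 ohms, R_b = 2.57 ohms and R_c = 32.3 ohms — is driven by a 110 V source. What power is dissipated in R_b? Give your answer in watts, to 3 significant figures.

4.64 W

Series elements share the same current, so find I first, then use P = I²R.
R_total = 47.0 + 2.57 + 32.3 = 81.87 Ω
I = V / R_total = 110 / 81.87 = 1.344 A
P_R_b = I² × R_b = (1.344)² × 2.57 = 4.639 W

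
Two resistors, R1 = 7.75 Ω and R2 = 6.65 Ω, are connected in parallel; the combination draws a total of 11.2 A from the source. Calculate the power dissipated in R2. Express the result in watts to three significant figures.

Only the total current is stated, so first find the parallel equivalent to get the voltage across the combination.
1/R_eq = 1/7.75 + 1/6.65 ⇒ R_eq = 3.579 Ω
V = I_total × R_eq = 11.20 × 3.579 = 40.08 V
P_R2 = V² / R2 = (40.08)² / 6.65 = 241.6 W

242 W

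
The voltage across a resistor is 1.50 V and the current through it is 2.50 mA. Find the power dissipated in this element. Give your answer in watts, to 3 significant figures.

0.00375 W

Both the voltage across and the current through the element are known, so P = V I applies directly.
P = 1.50 V × 0.002500 A = 0.003750 W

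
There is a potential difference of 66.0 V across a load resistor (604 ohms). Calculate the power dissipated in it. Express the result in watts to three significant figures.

7.21 W

Voltage and resistance are given, so P = V²/R is the one-step route.
P = (66.0 V)² / 604 Ω = 7.212 W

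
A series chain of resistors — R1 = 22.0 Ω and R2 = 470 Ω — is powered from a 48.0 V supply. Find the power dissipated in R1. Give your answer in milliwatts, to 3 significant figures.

Series elements share the same current, so find I first, then use P = I²R.
R_total = 22.0 + 470 = 492.0 Ω
I = V / R_total = 48.0 / 492.0 = 0.09756 A
P_R1 = I² × R1 = (0.09756)² × 22.0 = 0.2094 W

209 mW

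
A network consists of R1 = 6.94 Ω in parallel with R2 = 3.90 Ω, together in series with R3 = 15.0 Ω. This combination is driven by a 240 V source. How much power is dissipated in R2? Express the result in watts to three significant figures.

301 W

Reduce the parallel combination to a single R_p; the circuit then becomes R_p in series with the remaining resistor.
R_p = (6.94×3.90)/(6.94+3.90) = 2.497 Ω
R_total = R_p + 15.0 = 2.497 + 15.0 = 17.50 Ω
I = V / R_total = 240 / 17.50 = 13.72 A
Voltage across the parallel pair: V_p = I × R_p = 13.72 × 2.497 = 34.25 V
R2 has V_p across it, so P = V_p²/R2.
P_R2 = (34.25)² / 3.90 = 300.8 W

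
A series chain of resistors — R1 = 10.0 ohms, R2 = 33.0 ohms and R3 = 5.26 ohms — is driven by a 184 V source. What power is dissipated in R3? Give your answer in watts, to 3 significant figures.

76.5 W

In a series string the same current flows through every resistor — find that current, then P = I²R for the one we want.
R_total = 10.0 + 33.0 + 5.26 = 48.26 Ω
I = V / R_total = 184 / 48.26 = 3.813 A
P_R3 = I² × R3 = (3.813)² × 5.26 = 76.46 W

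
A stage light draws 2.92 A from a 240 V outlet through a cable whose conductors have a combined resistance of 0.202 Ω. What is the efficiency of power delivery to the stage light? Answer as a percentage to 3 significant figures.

The cable carries the full 2.92 A.
P_line = I² R_line = (2.920)² × 0.202 = 1.722 W
P_source = V I = 240 × 2.920 = 700.8 W; P_load = 699.1 W
η = P_load / P_source = 699.1 / 700.8 = 0.9975

99.8 %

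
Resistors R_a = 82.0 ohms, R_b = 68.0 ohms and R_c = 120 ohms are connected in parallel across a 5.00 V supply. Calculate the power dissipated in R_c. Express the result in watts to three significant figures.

Parallel branches share the same voltage; P = V²/R gives the branch power in one step.
P_R_c = V² / R_c = (5.00)² / 120 Ω = 0.2083 W

0.208 W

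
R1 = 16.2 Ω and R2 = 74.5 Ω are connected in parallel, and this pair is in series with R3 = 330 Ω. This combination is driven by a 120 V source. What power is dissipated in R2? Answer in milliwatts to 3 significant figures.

First find R_p for the parallel pair, then treat R_p + R3 as a series loop.
R_p = (16.2×74.5)/(16.2+74.5) = 13.31 Ω
R_total = R_p + 330 = 13.31 + 330 = 343.3 Ω
I = V / R_total = 120 / 343.3 = 0.3495 A
Voltage across the parallel pair: V_p = I × R_p = 0.3495 × 13.31 = 4.651 V
R2 has V_p across it, so P = V_p²/R2.
P_R2 = (4.651)² / 74.5 = 0.2904 W

290 mW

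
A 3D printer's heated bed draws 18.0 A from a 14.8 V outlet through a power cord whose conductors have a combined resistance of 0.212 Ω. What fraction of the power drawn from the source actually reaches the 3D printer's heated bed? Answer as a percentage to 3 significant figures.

74.2 %

The power cord carries the full 18.0 A.
P_line = I² R_line = (18.00)² × 0.212 = 68.69 W
P_source = V I = 14.8 × 18.00 = 266.4 W; P_load = 197.7 W
η = P_load / P_source = 197.7 / 266.4 = 0.7422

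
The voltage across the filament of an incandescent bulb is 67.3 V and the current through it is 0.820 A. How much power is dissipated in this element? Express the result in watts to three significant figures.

55.2 W

Both the voltage across and the current through the element are known, so P = V I applies directly.
P = 67.3 V × 0.8200 A = 55.19 W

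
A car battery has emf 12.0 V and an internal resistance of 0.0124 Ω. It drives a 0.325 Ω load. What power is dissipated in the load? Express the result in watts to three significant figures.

411 W

Find the circuit current first, then P = I²R for the load (series elements share I).
I = ε / (r + R) = 12.0 / (0.0124 + 0.325) = 35.57 A
P_load = I² R = (35.57)² × 0.325 = 411.1 W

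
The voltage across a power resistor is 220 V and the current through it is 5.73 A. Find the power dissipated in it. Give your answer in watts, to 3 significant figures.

1260 W

V and I are known directly — P = V I, no intermediate step needed.
P = 220 V × 5.730 A = 1261 W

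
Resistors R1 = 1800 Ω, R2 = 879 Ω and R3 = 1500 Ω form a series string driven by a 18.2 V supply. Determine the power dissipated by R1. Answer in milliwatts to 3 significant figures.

Every series element carries the same I. Get I from the total resistance, then P = I² × R1.
R_total = 1800 + 879 + 1500 = 4179 Ω
I = V / R_total = 18.2 / 4179 = 0.004355 A
P_R1 = I² × R1 = (0.004355)² × 1800 = 0.03414 W

34.1 mW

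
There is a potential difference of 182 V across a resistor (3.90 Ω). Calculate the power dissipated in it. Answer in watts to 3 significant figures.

8490 W

We know the drop across the element and its resistance — P = V²/R, one step.
P = (182 V)² / 3.90 Ω = 8493 W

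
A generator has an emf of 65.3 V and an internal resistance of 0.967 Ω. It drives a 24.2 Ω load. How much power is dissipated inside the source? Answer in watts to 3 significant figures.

r is in series with the load, so it carries the full circuit current — the loss in it is I²r.
I = ε / (r + R) = 65.3 / (0.967 + 24.2) = 2.595 A
P_int = I² r = (2.595)² × 0.967 = 6.510 W

6.51 W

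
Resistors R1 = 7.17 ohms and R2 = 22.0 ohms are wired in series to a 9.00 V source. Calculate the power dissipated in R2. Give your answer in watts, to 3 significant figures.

2.09 W

In a series string the same current flows through every resistor — find that current, then P = I²R for the one we want.
R_total = 7.17 + 22.0 = 29.17 Ω
I = V / R_total = 9.00 / 29.17 = 0.3085 A
P_R2 = I² × R2 = (0.3085)² × 22.0 = 2.094 W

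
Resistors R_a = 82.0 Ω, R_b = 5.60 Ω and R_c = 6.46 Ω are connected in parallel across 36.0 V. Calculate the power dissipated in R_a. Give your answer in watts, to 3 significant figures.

15.8 W

Parallel branches share the same voltage; P = V²/R gives the branch power in one step.
P_R_a = V² / R_a = (36.0)² / 82.0 Ω = 15.80 W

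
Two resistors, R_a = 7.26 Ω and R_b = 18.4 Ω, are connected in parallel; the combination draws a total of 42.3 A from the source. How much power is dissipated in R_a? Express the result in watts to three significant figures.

6680 W

The branches share the same voltage, but only the total current is given — find V from the equivalent resistance first.
1/R_eq = 1/7.26 + 1/18.4 ⇒ R_eq = 5.206 Ω
V = I_total × R_eq = 42.30 × 5.206 = 220.2 V
P_R_a = V² / R_a = (220.2)² / 7.26 = 6679 W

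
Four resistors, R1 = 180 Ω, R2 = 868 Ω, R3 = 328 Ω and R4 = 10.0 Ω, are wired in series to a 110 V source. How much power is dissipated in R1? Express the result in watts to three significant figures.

The current is common to all series resistors; compute it, then apply P = I²R for the target.
R_total = 180 + 868 + 328 + 10.0 = 1386 Ω
I = V / R_total = 110 / 1386 = 0.07937 A
P_R1 = I² × R1 = (0.07937)² × 180 = 1.134 W

1.13 W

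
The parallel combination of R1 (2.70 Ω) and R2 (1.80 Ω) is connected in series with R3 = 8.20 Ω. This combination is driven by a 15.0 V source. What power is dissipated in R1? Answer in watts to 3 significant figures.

1.13 W

Reduce the parallel combination to a single R_p; the circuit then becomes R_p in series with the remaining resistor.
R_p = (2.70×1.80)/(2.70+1.80) = 1.080 Ω
R_total = R_p + 8.20 = 1.080 + 8.20 = 9.280 Ω
I = V / R_total = 15.0 / 9.280 = 1.616 A
Voltage across the parallel pair: V_p = I × R_p = 1.616 × 1.080 = 1.746 V
R1 has V_p across it, so P = V_p²/R1.
P_R1 = (1.746)² / 2.70 = 1.129 W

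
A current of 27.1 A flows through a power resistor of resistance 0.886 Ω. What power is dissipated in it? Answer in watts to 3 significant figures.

651 W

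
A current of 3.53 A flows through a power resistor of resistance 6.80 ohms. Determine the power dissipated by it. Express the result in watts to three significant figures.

With I and R stated, P = I²R applies in one step.
P = (3.530 A)² × 6.80 Ω = 84.73 W

84.7 W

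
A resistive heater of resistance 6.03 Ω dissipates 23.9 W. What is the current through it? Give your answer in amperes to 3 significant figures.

1.99 A

The two known quantities fix the third via I = √(P / R).
I = √(23.9 / 6.03) = 1.991 A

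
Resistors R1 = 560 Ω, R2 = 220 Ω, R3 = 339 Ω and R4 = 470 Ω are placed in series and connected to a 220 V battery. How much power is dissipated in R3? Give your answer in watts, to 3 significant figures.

6.50 W

In a series string the same current flows through every resistor — find that current, then P = I²R for the one we want.
R_total = 560 + 220 + 339 + 470 = 1589 Ω
I = V / R_total = 220 / 1589 = 0.1385 A
P_R3 = I² × R3 = (0.1385)² × 339 = 6.498 W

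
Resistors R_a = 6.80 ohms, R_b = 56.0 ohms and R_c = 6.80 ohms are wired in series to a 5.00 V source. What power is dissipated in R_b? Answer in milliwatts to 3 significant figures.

289 mW

In a series string the same current flows through every resistor — find that current, then P = I²R for the one we want.
R_total = 6.80 + 56.0 + 6.80 = 69.60 Ω
I = V / R_total = 5.00 / 69.60 = 0.07184 A
P_R_b = I² × R_b = (0.07184)² × 56.0 = 0.2890 W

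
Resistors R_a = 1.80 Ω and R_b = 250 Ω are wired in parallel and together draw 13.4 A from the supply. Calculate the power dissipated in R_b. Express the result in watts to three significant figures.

The branches share the same voltage, but only the total current is given — find V from the equivalent resistance first.
1/R_eq = 1/1.80 + 1/250 ⇒ R_eq = 1.787 Ω
V = I_total × R_eq = 13.40 × 1.787 = 23.95 V
P_R_b = V² / R_b = (23.95)² / 250 = 2.294 W

2.29 W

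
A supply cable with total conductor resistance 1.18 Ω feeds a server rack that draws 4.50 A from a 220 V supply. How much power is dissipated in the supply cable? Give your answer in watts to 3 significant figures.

Only the current and the line resistance are needed for the I²R loss.
The supply cable carries the full 4.50 A.
P_line = I² R_line = (4.500)² × 1.18 = 23.89 W

23.9 W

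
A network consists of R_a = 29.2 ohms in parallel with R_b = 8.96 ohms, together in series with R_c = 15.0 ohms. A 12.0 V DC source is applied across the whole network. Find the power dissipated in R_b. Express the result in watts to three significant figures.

Reduce the parallel combination to a single R_p; the circuit then becomes R_p in series with the remaining resistor.
R_p = (29.2×8.96)/(29.2+8.96) = 6.856 Ω
R_total = R_p + 15.0 = 6.856 + 15.0 = 21.86 Ω
I = V / R_total = 12.0 / 21.86 = 0.5490 A
Voltage across the parallel pair: V_p = I × R_p = 0.5490 × 6.856 = 3.764 V
R_b sits across V_p; its power is V_p²/R.
P_R_b = (3.764)² / 8.96 = 1.582 W

1.58 W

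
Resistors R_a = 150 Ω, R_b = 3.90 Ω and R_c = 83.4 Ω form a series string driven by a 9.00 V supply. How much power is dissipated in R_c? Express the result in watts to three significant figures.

0.120 W

Since the resistors are in series they all carry the loop current I = V/R_total; the power in any one is I²R.
R_total = 150 + 3.90 + 83.4 = 237.3 Ω
I = V / R_total = 9.00 / 237.3 = 0.03793 A
P_R_c = I² × R_c = (0.03793)² × 83.4 = 0.1200 W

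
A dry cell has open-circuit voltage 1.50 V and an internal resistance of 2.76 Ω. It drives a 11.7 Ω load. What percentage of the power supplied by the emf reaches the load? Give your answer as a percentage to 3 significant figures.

η = P_load/(P_load+P_int) = I²R/(I²R+I²r) = R/(R+r) — the I² cancels for series elements.
η = R / (R + r) = 11.7 / (11.7 + 2.76) = 0.8091

80.9 %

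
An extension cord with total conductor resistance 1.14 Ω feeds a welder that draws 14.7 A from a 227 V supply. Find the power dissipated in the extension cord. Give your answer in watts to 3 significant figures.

246 W

The extension cord and load are in series, so the same current flows in both; the loss is I²R_line.
The extension cord carries the full 14.7 A.
P_line = I² R_line = (14.70)² × 1.14 = 246.3 W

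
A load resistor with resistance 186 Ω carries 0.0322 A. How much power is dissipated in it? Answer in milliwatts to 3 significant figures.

193 mW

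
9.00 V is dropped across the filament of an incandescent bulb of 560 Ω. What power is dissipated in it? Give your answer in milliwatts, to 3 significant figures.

With V across and R both known, P = V²/R gives the dissipation directly.
P = (9.00 V)² / 560 Ω = 0.1446 W

145 mW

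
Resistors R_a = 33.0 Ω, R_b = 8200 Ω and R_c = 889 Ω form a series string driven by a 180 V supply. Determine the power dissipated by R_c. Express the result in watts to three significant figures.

Series elements share the same current, so find I first, then use P = I²R.
R_total = 33.0 + 8200 + 889 = 9122 Ω
I = V / R_total = 180 / 9122 = 0.01973 A
P_R_c = I² × R_c = (0.01973)² × 889 = 0.3462 W

0.346 W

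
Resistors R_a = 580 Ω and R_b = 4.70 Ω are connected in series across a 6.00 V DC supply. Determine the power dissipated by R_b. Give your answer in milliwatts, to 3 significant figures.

0.495 mW

Since the resistors are in series they all carry the loop current I = V/R_total; the power in any one is I²R.
R_total = 580 + 4.70 = 584.7 Ω
I = V / R_total = 6.00 / 584.7 = 0.01026 A
P_R_b = I² × R_b = (0.01026)² × 4.70 = 0.0004949 W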